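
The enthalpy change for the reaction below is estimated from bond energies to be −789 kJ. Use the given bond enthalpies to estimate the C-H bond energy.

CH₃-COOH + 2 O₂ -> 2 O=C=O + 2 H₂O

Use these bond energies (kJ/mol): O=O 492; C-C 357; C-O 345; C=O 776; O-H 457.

Let D be the C-H bond energy.
Σ(broken) = 1×357 + 3×D + 1×345 + 1×776 + 1×457 + 2×492 = 2919 + 3D
Σ(formed) = 4×776 + 4×457 = 4932
ΔH = Σ(broken) − Σ(formed) = (2919 + 3D) − (4932) = −2013 + 3D
Setting this equal to −789 kJ gives 3D = 1224, so D = 408 kJ/mol.

D(C-H) ≈ 408 kJ/mol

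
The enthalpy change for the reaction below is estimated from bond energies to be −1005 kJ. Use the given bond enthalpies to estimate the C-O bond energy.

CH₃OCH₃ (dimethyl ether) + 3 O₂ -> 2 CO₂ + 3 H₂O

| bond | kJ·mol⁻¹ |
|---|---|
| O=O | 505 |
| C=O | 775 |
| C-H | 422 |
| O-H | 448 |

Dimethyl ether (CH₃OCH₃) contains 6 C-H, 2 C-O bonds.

D(C-O) ≈ 368 kJ/mol

Let D be the C-O bond energy.
Σ(broken) = 6×422 + 2×D + 3×505 = 4047 + 2D
Σ(formed) = 4×775 + 6×448 = 5788
ΔH = Σ(broken) − Σ(formed) = (4047 + 2D) − (5788) = −1741 + 2D
Setting this equal to −1005 kJ gives 2D = 736, so D = 368 kJ/mol.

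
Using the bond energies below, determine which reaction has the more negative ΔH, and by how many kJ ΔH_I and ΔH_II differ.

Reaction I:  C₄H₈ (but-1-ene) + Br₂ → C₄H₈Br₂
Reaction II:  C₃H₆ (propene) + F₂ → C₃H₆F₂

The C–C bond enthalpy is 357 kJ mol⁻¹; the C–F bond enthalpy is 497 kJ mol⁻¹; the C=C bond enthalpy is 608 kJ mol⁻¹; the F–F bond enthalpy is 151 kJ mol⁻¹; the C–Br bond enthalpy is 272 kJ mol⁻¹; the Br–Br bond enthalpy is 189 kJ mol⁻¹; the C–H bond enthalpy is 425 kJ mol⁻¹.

Reaction II, by 488 kJ

Reaction I:
  Bonds broken (reactants):
    Br–Br: 1 × 189 = 189
    C–C: 2 × 357 = 714
    C–H: 8 × 425 = 3400
    C=C: 1 × 608 = 608
    Σ(broken) = 4911 kJ
  Bonds formed (products):
    C–Br: 2 × 272 = 544
    C–C: 3 × 357 = 1071
    C–H: 8 × 425 = 3400
    Σ(formed) = 5015 kJ
  ΔH_I = 4911 − 5015 = −104 kJ
Reaction II:
  Bonds broken (reactants):
    C–C: 1 × 357 = 357
    C–H: 6 × 425 = 2550
    C=C: 1 × 608 = 608
    F–F: 1 × 151 = 151
    Σ(broken) = 3666 kJ
  Bonds formed (products):
    C–C: 2 × 357 = 714
    C–F: 2 × 497 = 994
    C–H: 6 × 425 = 2550
    Σ(formed) = 4258 kJ
  ΔH_II = 3666 − 4258 = −592 kJ
ΔH_I − ΔH_II = +488 kJ, so reaction II has the more negative ΔH; |ΔH_I − ΔH_II| = 488 kJ.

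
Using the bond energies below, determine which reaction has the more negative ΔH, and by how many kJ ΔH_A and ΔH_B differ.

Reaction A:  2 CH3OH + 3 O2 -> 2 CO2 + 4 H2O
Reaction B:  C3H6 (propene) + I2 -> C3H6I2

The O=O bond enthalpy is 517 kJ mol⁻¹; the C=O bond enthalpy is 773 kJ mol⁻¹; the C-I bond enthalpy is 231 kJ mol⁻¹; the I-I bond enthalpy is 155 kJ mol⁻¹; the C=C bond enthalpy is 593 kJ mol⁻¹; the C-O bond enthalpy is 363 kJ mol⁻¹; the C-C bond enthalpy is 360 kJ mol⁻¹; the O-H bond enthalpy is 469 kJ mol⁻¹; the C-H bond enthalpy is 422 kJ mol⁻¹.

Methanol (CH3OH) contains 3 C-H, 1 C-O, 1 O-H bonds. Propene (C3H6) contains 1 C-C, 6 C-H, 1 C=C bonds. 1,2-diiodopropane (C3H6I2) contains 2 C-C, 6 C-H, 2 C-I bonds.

Reaction A, by 1023 kJ

Reaction A:
  Bonds broken (reactants):
    C-H: 6 × 422 = 2532
    C-O: 2 × 363 = 726
    O-H: 2 × 469 = 938
    O=O: 3 × 517 = 1551
    Σ(broken) = 5747 kJ
  Bonds formed (products):
    C=O: 4 × 773 = 3092
    O-H: 8 × 469 = 3752
    Σ(formed) = 6844 kJ
  ΔH_A = 5747 − 6844 = −1097 kJ
Reaction B:
  Bonds broken (reactants):
    C-C: 1 × 360 = 360
    C-H: 6 × 422 = 2532
    C=C: 1 × 593 = 593
    I-I: 1 × 155 = 155
    Σ(broken) = 3640 kJ
  Bonds formed (products):
    C-C: 2 × 360 = 720
    C-H: 6 × 422 = 2532
    C-I: 2 × 231 = 462
    Σ(formed) = 3714 kJ
  ΔH_B = 3640 − 3714 = −74 kJ
ΔH_A − ΔH_B = −1023 kJ, so reaction A has the more negative ΔH; |ΔH_A − ΔH_B| = 1023 kJ.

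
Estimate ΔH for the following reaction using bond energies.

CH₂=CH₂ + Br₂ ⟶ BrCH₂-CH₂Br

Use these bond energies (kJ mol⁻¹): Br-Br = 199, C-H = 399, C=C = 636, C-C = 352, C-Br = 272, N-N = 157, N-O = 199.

Bonds broken (reactants):
  Br-Br: 1 × 199 = 199
  C-H: 4 × 399 = 1596
  C=C: 1 × 636 = 636
  Σ(broken) = 2431 kJ
Bonds formed (products):
  C-Br: 2 × 272 = 544
  C-C: 1 × 352 = 352
  C-H: 4 × 399 = 1596
  Σ(formed) = 2492 kJ
ΔH = Σ(broken) − Σ(formed) = 2431 − 2492 = −61 kJ

ΔH ≈ −61 kJ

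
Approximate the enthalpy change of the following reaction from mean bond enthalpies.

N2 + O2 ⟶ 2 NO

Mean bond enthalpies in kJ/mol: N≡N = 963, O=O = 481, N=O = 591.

Bonds broken (reactants):
  N≡N: 1 × 963 = 963
  O=O: 1 × 481 = 481
  Σ(broken) = 1444 kJ
Bonds formed (products):
  N=O: 2 × 591 = 1182
  Σ(formed) = 1182 kJ
ΔH = Σ(broken) − Σ(formed) = 1444 − 1182 = +262 kJ

ΔH ≈ +262 kJ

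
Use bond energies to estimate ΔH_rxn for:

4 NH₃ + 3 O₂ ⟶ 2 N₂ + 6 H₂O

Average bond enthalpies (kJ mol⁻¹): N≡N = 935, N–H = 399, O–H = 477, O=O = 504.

Bonds broken (reactants):
  N–H: 12 × 399 = 4788
  O=O: 3 × 504 = 1512
  Σ(broken) = 6300 kJ
Bonds formed (products):
  N≡N: 2 × 935 = 1870
  O–H: 12 × 477 = 5724
  Σ(formed) = 7594 kJ
ΔH = Σ(broken) − Σ(formed) = 6300 − 7594 = −1294 kJ

ΔH ≈ −1294 kJ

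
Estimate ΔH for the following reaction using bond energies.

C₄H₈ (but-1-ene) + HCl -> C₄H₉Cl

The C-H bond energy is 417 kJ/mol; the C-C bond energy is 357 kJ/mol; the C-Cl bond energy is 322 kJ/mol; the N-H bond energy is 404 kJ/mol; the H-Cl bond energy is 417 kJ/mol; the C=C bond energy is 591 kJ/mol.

ΔH ≈ −88 kJ

Bonds broken (reactants):
  C-C: 2 × 357 = 714
  C-H: 8 × 417 = 3336
  C=C: 1 × 591 = 591
  H-Cl: 1 × 417 = 417
  Σ(broken) = 5058 kJ
Bonds formed (products):
  C-C: 3 × 357 = 1071
  C-Cl: 1 × 322 = 322
  C-H: 9 × 417 = 3753
  Σ(formed) = 5146 kJ
ΔH = Σ(broken) − Σ(formed) = 5058 − 5146 = −88 kJ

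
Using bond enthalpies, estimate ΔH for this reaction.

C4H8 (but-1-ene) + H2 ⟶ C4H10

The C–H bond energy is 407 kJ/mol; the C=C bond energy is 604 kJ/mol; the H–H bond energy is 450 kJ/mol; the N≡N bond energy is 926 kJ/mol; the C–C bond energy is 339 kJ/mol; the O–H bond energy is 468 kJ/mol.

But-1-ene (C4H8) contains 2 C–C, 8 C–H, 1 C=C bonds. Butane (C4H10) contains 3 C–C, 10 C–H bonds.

Bonds broken (reactants):
  C–C: 2 × 339 = 678
  C–H: 8 × 407 = 3256
  C=C: 1 × 604 = 604
  H–H: 1 × 450 = 450
  Σ(broken) = 4988 kJ
Bonds formed (products):
  C–C: 3 × 339 = 1017
  C–H: 10 × 407 = 4070
  Σ(formed) = 5087 kJ
ΔH = Σ(broken) − Σ(formed) = 4988 − 5087 = −99 kJ

ΔH ≈ −99 kJ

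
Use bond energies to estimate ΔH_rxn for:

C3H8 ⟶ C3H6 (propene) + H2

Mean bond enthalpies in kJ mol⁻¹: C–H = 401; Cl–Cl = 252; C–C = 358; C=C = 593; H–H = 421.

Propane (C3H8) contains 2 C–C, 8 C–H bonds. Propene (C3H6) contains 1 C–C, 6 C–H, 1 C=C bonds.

ΔH ≈ +146 kJ

Bonds broken (reactants):
  C–C: 2 × 358 = 716
  C–H: 8 × 401 = 3208
  Σ(broken) = 3924 kJ
Bonds formed (products):
  C–C: 1 × 358 = 358
  C–H: 6 × 401 = 2406
  C=C: 1 × 593 = 593
  H–H: 1 × 421 = 421
  Σ(formed) = 3778 kJ
ΔH = Σ(broken) − Σ(formed) = 3924 − 3778 = +146 kJ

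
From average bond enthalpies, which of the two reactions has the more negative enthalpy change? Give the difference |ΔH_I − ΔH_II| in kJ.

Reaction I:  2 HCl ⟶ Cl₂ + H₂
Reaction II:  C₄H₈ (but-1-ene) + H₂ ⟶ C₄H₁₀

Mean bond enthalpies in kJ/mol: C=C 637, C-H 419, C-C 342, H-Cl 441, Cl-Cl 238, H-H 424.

Reaction I:
  Bonds broken (reactants):
    H-Cl: 2 × 441 = 882
    Σ(broken) = 882 kJ
  Bonds formed (products):
    Cl-Cl: 1 × 238 = 238
    H-H: 1 × 424 = 424
    Σ(formed) = 662 kJ
  ΔH_I = 882 − 662 = +220 kJ
Reaction II:
  Bonds broken (reactants):
    C-C: 2 × 342 = 684
    C-H: 8 × 419 = 3352
    C=C: 1 × 637 = 637
    H-H: 1 × 424 = 424
    Σ(broken) = 5097 kJ
  Bonds formed (products):
    C-C: 3 × 342 = 1026
    C-H: 10 × 419 = 4190
    Σ(formed) = 5216 kJ
  ΔH_II = 5097 − 5216 = −119 kJ
ΔH_I − ΔH_II = +339 kJ, so reaction II has the more negative ΔH; |ΔH_I − ΔH_II| = 339 kJ.

Reaction II, by 339 kJ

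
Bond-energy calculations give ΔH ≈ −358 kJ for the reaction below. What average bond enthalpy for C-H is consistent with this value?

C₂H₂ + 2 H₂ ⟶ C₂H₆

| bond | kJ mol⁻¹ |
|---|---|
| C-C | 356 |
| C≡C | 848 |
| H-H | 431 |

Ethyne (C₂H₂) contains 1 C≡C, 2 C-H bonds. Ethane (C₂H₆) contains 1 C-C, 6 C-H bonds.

Let D be the C-H bond energy.
Σ(broken) = 1×848 + 2×D + 2×431 = 1710 + 2D
Σ(formed) = 1×356 + 6×D = 356 + 6D
ΔH = Σ(broken) − Σ(formed) = (1710 + 2D) − (356 + 6D) = +1354 − 4D
Setting this equal to −358 kJ gives 4D = 1712, so D = 428 kJ/mol.

D(C-H) ≈ 428 kJ/mol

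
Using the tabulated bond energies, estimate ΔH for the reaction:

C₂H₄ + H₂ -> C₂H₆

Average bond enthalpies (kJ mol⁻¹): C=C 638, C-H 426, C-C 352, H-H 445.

Bonds broken (reactants):
  C-H: 4 × 426 = 1704
  C=C: 1 × 638 = 638
  H-H: 1 × 445 = 445
  Σ(broken) = 2787 kJ
Bonds formed (products):
  C-C: 1 × 352 = 352
  C-H: 6 × 426 = 2556
  Σ(formed) = 2908 kJ
ΔH = Σ(broken) − Σ(formed) = 2787 − 2908 = −121 kJ

ΔH ≈ −121 kJ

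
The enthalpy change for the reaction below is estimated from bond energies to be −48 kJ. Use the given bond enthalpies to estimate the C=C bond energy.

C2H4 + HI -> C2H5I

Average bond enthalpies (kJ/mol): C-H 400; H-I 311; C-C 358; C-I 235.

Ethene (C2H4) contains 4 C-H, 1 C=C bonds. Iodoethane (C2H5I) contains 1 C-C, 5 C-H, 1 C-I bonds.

D(C=C) ≈ 634 kJ/mol

Let D be the C=C bond energy.
Σ(broken) = 4×400 + 1×D + 1×311 = 1911 + D
Σ(formed) = 1×358 + 5×400 + 1×235 = 2593
ΔH = Σ(broken) − Σ(formed) = (1911 + D) − (2593) = −682 + D
Setting this equal to −48 kJ gives D = 634 kJ/mol.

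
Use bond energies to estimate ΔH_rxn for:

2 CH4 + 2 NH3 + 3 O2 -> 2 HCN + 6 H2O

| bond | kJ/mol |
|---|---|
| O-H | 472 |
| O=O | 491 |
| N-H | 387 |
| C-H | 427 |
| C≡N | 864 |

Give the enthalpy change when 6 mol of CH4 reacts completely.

Bonds broken (reactants):
  C-H: 8 × 427 = 3416
  N-H: 6 × 387 = 2322
  O=O: 3 × 491 = 1473
  Σ(broken) = 7211 kJ
Bonds formed (products):
  C≡N: 2 × 864 = 1728
  C-H: 2 × 427 = 854
  O-H: 12 × 472 = 5664
  Σ(formed) = 8246 kJ
ΔH = Σ(broken) − Σ(formed) = 7211 − 8246 = −1035 kJ
For 3× the reaction as written: 3 × (−1035) = −3105 kJ

ΔH = −3105 kJ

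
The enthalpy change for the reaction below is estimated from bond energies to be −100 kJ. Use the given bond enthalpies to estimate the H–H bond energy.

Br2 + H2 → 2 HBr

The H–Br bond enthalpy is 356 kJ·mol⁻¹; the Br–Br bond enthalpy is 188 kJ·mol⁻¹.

Let D be the H–H bond energy.
Σ(broken) = 1×188 + 1×D = 188 + D
Σ(formed) = 2×356 = 712
ΔH = Σ(broken) − Σ(formed) = (188 + D) − (712) = −524 + D
Setting this equal to −100 kJ gives D = 424 kJ/mol.

D(H–H) ≈ 424 kJ/mol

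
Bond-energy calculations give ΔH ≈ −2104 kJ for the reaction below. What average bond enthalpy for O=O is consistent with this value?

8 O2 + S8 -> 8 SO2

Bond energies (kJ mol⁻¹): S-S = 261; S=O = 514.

D(O=O) ≈ 504 kJ/mol

Let D be the O=O bond energy.
Σ(broken) = 8×D + 8×261 = 2088 + 8D
Σ(formed) = 16×514 = 8224
ΔH = Σ(broken) − Σ(formed) = (2088 + 8D) − (8224) = −6136 + 8D
Setting this equal to −2104 kJ gives 8D = 4032, so D = 504 kJ/mol.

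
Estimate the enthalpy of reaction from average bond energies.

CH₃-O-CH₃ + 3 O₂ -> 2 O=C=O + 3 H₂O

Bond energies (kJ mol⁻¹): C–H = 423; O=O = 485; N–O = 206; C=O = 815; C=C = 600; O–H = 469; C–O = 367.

ΔH ≈ −1347 kJ

Bonds broken (reactants):
  C–H: 6 × 423 = 2538
  C–O: 2 × 367 = 734
  O=O: 3 × 485 = 1455
  Σ(broken) = 4727 kJ
Bonds formed (products):
  C=O: 4 × 815 = 3260
  O–H: 6 × 469 = 2814
  Σ(formed) = 6074 kJ
ΔH = Σ(broken) − Σ(formed) = 4727 − 6074 = −1347 kJ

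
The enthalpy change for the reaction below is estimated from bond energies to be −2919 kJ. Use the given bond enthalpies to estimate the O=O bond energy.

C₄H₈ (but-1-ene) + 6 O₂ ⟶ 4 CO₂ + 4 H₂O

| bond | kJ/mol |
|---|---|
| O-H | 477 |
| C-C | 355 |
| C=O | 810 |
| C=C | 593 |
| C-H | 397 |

D(O=O) ≈ 483 kJ/mol

Let D be the O=O bond energy.
Σ(broken) = 2×355 + 8×397 + 1×593 + 6×D = 4479 + 6D
Σ(formed) = 8×810 + 8×477 = 10296
ΔH = Σ(broken) − Σ(formed) = (4479 + 6D) − (10296) = −5817 + 6D
Setting this equal to −2919 kJ gives 6D = 2898, so D = 483 kJ/mol.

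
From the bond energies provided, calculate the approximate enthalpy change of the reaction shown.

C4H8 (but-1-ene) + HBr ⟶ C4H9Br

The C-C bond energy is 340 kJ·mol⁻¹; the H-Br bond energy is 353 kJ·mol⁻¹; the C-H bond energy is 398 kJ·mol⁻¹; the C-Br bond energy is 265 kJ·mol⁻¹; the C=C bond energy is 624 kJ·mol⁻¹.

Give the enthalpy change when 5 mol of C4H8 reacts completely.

ΔH = −130 kJ

Bonds broken (reactants):
  C-C: 2 × 340 = 680
  C-H: 8 × 398 = 3184
  C=C: 1 × 624 = 624
  H-Br: 1 × 353 = 353
  Σ(broken) = 4841 kJ
Bonds formed (products):
  C-Br: 1 × 265 = 265
  C-C: 3 × 340 = 1020
  C-H: 9 × 398 = 3582
  Σ(formed) = 4867 kJ
ΔH = Σ(broken) − Σ(formed) = 4841 − 4867 = −26 kJ
For 5× the reaction as written: 5 × (−26) = −130 kJ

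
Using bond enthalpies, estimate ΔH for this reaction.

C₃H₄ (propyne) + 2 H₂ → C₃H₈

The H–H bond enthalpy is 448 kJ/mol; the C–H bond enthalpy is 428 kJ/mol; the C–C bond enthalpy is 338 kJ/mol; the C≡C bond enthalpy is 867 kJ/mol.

ΔH ≈ −287 kJ

Bonds broken (reactants):
  C≡C: 1 × 867 = 867
  C–C: 1 × 338 = 338
  C–H: 4 × 428 = 1712
  H–H: 2 × 448 = 896
  Σ(broken) = 3813 kJ
Bonds formed (products):
  C–C: 2 × 338 = 676
  C–H: 8 × 428 = 3424
  Σ(formed) = 4100 kJ
ΔH = Σ(broken) − Σ(formed) = 3813 − 4100 = −287 kJ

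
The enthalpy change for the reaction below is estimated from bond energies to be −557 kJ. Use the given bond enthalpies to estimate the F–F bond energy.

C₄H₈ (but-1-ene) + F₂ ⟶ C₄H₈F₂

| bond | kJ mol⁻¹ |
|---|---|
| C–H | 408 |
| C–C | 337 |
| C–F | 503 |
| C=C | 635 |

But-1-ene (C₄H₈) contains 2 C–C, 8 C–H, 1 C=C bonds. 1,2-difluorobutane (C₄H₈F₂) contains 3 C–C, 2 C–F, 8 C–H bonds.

Let D be the F–F bond energy.
Σ(broken) = 2×337 + 8×408 + 1×635 + 1×D = 4573 + D
Σ(formed) = 3×337 + 2×503 + 8×408 = 5281
ΔH = Σ(broken) − Σ(formed) = (4573 + D) − (5281) = −708 + D
Setting this equal to −557 kJ gives D = 151 kJ/mol.

D(F–F) ≈ 151 kJ/mol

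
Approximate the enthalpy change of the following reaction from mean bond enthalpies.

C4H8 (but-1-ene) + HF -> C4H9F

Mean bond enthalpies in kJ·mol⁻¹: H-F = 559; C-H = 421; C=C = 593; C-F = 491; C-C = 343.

Bonds broken (reactants):
  C-C: 2 × 343 = 686
  C-H: 8 × 421 = 3368
  C=C: 1 × 593 = 593
  H-F: 1 × 559 = 559
  Σ(broken) = 5206 kJ
Bonds formed (products):
  C-C: 3 × 343 = 1029
  C-F: 1 × 491 = 491
  C-H: 9 × 421 = 3789
  Σ(formed) = 5309 kJ
ΔH = Σ(broken) − Σ(formed) = 5206 − 5309 = −103 kJ

ΔH ≈ −103 kJ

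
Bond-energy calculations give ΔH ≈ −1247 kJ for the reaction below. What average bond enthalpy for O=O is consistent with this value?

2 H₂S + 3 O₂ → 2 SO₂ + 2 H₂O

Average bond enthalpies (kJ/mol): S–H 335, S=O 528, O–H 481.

D(O=O) ≈ 483 kJ/mol

Let D be the O=O bond energy.
Σ(broken) = 3×D + 4×335 = 1340 + 3D
Σ(formed) = 4×481 + 4×528 = 4036
ΔH = Σ(broken) − Σ(formed) = (1340 + 3D) − (4036) = −2696 + 3D
Setting this equal to −1247 kJ gives 3D = 1449, so D = 483 kJ/mol.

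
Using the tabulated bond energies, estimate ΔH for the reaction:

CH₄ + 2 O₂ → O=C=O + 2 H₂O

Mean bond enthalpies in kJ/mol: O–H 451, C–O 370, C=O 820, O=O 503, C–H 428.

Bonds broken (reactants):
  C–H: 4 × 428 = 1712
  O=O: 2 × 503 = 1006
  Σ(broken) = 2718 kJ
Bonds formed (products):
  C=O: 2 × 820 = 1640
  O–H: 4 × 451 = 1804
  Σ(formed) = 3444 kJ
ΔH = Σ(broken) − Σ(formed) = 2718 − 3444 = −726 kJ

ΔH ≈ −726 kJ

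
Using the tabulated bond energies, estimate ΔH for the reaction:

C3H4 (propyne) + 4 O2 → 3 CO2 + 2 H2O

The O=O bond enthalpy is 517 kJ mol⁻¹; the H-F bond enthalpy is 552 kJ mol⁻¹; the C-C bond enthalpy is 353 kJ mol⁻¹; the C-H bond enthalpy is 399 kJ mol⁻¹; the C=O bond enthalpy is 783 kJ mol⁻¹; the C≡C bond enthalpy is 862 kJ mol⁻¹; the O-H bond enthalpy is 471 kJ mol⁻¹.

ΔH ≈ −1703 kJ

Bonds broken (reactants):
  C≡C: 1 × 862 = 862
  C-C: 1 × 353 = 353
  C-H: 4 × 399 = 1596
  O=O: 4 × 517 = 2068
  Σ(broken) = 4879 kJ
Bonds formed (products):
  C=O: 6 × 783 = 4698
  O-H: 4 × 471 = 1884
  Σ(formed) = 6582 kJ
ΔH = Σ(broken) − Σ(formed) = 4879 − 6582 = −1703 kJ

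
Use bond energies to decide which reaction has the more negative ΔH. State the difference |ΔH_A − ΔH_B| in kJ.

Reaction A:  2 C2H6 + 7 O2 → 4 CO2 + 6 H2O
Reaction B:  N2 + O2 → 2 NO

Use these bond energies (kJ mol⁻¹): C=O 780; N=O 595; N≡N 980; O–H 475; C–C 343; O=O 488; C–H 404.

Reaction A:
  Bonds broken (reactants):
    C–C: 2 × 343 = 686
    C–H: 12 × 404 = 4848
    O=O: 7 × 488 = 3416
    Σ(broken) = 8950 kJ
  Bonds formed (products):
    C=O: 8 × 780 = 6240
    O–H: 12 × 475 = 5700
    Σ(formed) = 11940 kJ
  ΔH_A = 8950 − 11940 = −2990 kJ
Reaction B:
  Bonds broken (reactants):
    N≡N: 1 × 980 = 980
    O=O: 1 × 488 = 488
    Σ(broken) = 1468 kJ
  Bonds formed (products):
    N=O: 2 × 595 = 1190
    Σ(formed) = 1190 kJ
  ΔH_B = 1468 − 1190 = +278 kJ
ΔH_A − ΔH_B = −3268 kJ, so reaction A has the more negative ΔH; |ΔH_A − ΔH_B| = 3268 kJ.

Reaction A, by 3268 kJ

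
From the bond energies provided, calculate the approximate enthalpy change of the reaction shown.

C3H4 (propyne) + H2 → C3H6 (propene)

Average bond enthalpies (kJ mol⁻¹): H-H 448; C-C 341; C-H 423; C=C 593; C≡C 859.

Bonds broken (reactants):
  C≡C: 1 × 859 = 859
  C-C: 1 × 341 = 341
  C-H: 4 × 423 = 1692
  H-H: 1 × 448 = 448
  Σ(broken) = 3340 kJ
Bonds formed (products):
  C-C: 1 × 341 = 341
  C-H: 6 × 423 = 2538
  C=C: 1 × 593 = 593
  Σ(formed) = 3472 kJ
ΔH = Σ(broken) − Σ(formed) = 3340 − 3472 = −132 kJ

ΔH ≈ −132 kJ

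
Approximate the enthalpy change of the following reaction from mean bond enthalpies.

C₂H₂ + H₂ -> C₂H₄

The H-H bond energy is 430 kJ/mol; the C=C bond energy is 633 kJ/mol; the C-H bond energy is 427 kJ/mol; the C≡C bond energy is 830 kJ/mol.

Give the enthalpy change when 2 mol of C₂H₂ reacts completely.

ΔH = −454 kJ

Bonds broken (reactants):
  C≡C: 1 × 830 = 830
  C-H: 2 × 427 = 854
  H-H: 1 × 430 = 430
  Σ(broken) = 2114 kJ
Bonds formed (products):
  C-H: 4 × 427 = 1708
  C=C: 1 × 633 = 633
  Σ(formed) = 2341 kJ
ΔH = Σ(broken) − Σ(formed) = 2114 − 2341 = −227 kJ
For 2× the reaction as written: 2 × (−227) = −454 kJ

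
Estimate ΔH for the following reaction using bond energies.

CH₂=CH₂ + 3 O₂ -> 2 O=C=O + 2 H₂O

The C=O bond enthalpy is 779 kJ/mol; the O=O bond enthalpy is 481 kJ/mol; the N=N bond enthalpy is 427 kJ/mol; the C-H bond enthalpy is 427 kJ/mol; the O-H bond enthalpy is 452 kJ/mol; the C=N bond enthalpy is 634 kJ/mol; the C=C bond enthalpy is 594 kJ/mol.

ΔH ≈ −1179 kJ

Bonds broken (reactants):
  C-H: 4 × 427 = 1708
  C=C: 1 × 594 = 594
  O=O: 3 × 481 = 1443
  Σ(broken) = 3745 kJ
Bonds formed (products):
  C=O: 4 × 779 = 3116
  O-H: 4 × 452 = 1808
  Σ(formed) = 4924 kJ
ΔH = Σ(broken) − Σ(formed) = 3745 − 4924 = −1179 kJ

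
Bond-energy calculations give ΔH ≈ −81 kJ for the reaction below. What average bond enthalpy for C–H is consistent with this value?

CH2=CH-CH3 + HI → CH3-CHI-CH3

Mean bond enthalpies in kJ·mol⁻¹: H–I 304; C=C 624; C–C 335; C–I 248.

Let D be the C–H bond energy.
Σ(broken) = 1×335 + 6×D + 1×624 + 1×304 = 1263 + 6D
Σ(formed) = 2×335 + 7×D + 1×248 = 918 + 7D
ΔH = Σ(broken) − Σ(formed) = (1263 + 6D) − (918 + 7D) = +345 − D
Setting this equal to −81 kJ gives D = 426 kJ/mol.

D(C–H) ≈ 426 kJ/mol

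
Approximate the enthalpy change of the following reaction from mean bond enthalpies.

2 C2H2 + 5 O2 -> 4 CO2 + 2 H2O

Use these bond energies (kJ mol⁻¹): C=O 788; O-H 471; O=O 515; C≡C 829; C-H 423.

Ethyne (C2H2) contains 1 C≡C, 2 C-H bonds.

ΔH ≈ −2263 kJ

Bonds broken (reactants):
  C≡C: 2 × 829 = 1658
  C-H: 4 × 423 = 1692
  O=O: 5 × 515 = 2575
  Σ(broken) = 5925 kJ
Bonds formed (products):
  C=O: 8 × 788 = 6304
  O-H: 4 × 471 = 1884
  Σ(formed) = 8188 kJ
ΔH = Σ(broken) − Σ(formed) = 5925 − 8188 = −2263 kJ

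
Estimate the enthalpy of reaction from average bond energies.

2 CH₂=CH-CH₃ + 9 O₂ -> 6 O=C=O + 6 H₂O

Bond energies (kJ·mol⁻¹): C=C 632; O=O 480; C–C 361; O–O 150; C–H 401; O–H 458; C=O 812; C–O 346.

ΔH ≈ −4122 kJ

Bonds broken (reactants):
  C–C: 2 × 361 = 722
  C–H: 12 × 401 = 4812
  C=C: 2 × 632 = 1264
  O=O: 9 × 480 = 4320
  Σ(broken) = 11118 kJ
Bonds formed (products):
  C=O: 12 × 812 = 9744
  O–H: 12 × 458 = 5496
  Σ(formed) = 15240 kJ
ΔH = Σ(broken) − Σ(formed) = 11118 − 15240 = −4122 kJ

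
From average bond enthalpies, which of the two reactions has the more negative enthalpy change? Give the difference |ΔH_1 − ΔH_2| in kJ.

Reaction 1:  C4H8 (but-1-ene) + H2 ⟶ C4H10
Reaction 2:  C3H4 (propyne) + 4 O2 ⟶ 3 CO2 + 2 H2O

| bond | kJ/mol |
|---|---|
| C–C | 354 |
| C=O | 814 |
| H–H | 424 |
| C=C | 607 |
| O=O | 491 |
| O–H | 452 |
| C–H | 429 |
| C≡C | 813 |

Reaction 2, by 1664 kJ

Reaction 1:
  Bonds broken (reactants):
    C–C: 2 × 354 = 708
    C–H: 8 × 429 = 3432
    C=C: 1 × 607 = 607
    H–H: 1 × 424 = 424
    Σ(broken) = 5171 kJ
  Bonds formed (products):
    C–C: 3 × 354 = 1062
    C–H: 10 × 429 = 4290
    Σ(formed) = 5352 kJ
  ΔH_1 = 5171 − 5352 = −181 kJ
Reaction 2:
  Bonds broken (reactants):
    C≡C: 1 × 813 = 813
    C–C: 1 × 354 = 354
    C–H: 4 × 429 = 1716
    O=O: 4 × 491 = 1964
    Σ(broken) = 4847 kJ
  Bonds formed (products):
    C=O: 6 × 814 = 4884
    O–H: 4 × 452 = 1808
    Σ(formed) = 6692 kJ
  ΔH_2 = 4847 − 6692 = −1845 kJ
ΔH_1 − ΔH_2 = +1664 kJ, so reaction 2 has the more negative ΔH; |ΔH_1 − ΔH_2| = 1664 kJ.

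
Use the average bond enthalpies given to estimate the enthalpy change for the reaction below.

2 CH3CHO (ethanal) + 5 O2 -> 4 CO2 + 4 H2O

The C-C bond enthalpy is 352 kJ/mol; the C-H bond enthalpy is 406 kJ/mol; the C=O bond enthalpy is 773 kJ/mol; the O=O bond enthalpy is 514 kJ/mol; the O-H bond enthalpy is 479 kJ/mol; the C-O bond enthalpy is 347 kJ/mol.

Bonds broken (reactants):
  C-C: 2 × 352 = 704
  C-H: 8 × 406 = 3248
  C=O: 2 × 773 = 1546
  O=O: 5 × 514 = 2570
  Σ(broken) = 8068 kJ
Bonds formed (products):
  C=O: 8 × 773 = 6184
  O-H: 8 × 479 = 3832
  Σ(formed) = 10016 kJ
ΔH = Σ(broken) − Σ(formed) = 8068 − 10016 = −1948 kJ

ΔH ≈ −1948 kJ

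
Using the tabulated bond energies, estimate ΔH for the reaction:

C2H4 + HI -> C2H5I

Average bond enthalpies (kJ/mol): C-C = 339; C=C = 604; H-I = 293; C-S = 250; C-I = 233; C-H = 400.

ΔH ≈ −75 kJ

Bonds broken (reactants):
  C-H: 4 × 400 = 1600
  C=C: 1 × 604 = 604
  H-I: 1 × 293 = 293
  Σ(broken) = 2497 kJ
Bonds formed (products):
  C-C: 1 × 339 = 339
  C-H: 5 × 400 = 2000
  C-I: 1 × 233 = 233
  Σ(formed) = 2572 kJ
ΔH = Σ(broken) − Σ(formed) = 2497 − 2572 = −75 kJ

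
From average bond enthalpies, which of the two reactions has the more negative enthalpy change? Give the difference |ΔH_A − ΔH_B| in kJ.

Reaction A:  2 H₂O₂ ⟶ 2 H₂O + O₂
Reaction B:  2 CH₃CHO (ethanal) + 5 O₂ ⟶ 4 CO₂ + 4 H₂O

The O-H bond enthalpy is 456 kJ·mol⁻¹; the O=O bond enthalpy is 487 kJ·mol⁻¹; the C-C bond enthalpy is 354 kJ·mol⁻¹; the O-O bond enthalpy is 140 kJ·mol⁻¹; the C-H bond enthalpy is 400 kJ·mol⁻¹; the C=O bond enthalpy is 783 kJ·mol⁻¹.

Reaction B, by 1796 kJ

Reaction A:
  Bonds broken (reactants):
    O-H: 4 × 456 = 1824
    O-O: 2 × 140 = 280
    Σ(broken) = 2104 kJ
  Bonds formed (products):
    O-H: 4 × 456 = 1824
    O=O: 1 × 487 = 487
    Σ(formed) = 2311 kJ
  ΔH_A = 2104 − 2311 = −207 kJ
Reaction B:
  Bonds broken (reactants):
    C-C: 2 × 354 = 708
    C-H: 8 × 400 = 3200
    C=O: 2 × 783 = 1566
    O=O: 5 × 487 = 2435
    Σ(broken) = 7909 kJ
  Bonds formed (products):
    C=O: 8 × 783 = 6264
    O-H: 8 × 456 = 3648
    Σ(formed) = 9912 kJ
  ΔH_B = 7909 − 9912 = −2003 kJ
ΔH_A − ΔH_B = +1796 kJ, so reaction B has the more negative ΔH; |ΔH_A − ΔH_B| = 1796 kJ.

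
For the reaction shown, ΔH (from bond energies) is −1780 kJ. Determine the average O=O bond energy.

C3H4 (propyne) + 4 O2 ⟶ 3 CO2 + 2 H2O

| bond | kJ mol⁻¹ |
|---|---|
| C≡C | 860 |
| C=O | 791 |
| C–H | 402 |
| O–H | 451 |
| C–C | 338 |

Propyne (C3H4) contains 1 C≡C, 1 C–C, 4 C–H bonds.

Let D be the O=O bond energy.
Σ(broken) = 1×860 + 1×338 + 4×402 + 4×D = 2806 + 4D
Σ(formed) = 6×791 + 4×451 = 6550
ΔH = Σ(broken) − Σ(formed) = (2806 + 4D) − (6550) = −3744 + 4D
Setting this equal to −1780 kJ gives 4D = 1964, so D = 491 kJ/mol.

D(O=O) ≈ 491 kJ/mol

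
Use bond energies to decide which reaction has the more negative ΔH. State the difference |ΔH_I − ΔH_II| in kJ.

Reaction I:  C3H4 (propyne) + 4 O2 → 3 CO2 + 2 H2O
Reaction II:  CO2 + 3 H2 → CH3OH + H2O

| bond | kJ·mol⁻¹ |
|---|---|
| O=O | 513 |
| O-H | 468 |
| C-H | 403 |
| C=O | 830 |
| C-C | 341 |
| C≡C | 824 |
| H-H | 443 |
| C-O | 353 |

Reaction I:
  Bonds broken (reactants):
    C≡C: 1 × 824 = 824
    C-C: 1 × 341 = 341
    C-H: 4 × 403 = 1612
    O=O: 4 × 513 = 2052
    Σ(broken) = 4829 kJ
  Bonds formed (products):
    C=O: 6 × 830 = 4980
    O-H: 4 × 468 = 1872
    Σ(formed) = 6852 kJ
  ΔH_I = 4829 − 6852 = −2023 kJ
Reaction II:
  Bonds broken (reactants):
    C=O: 2 × 830 = 1660
    H-H: 3 × 443 = 1329
    Σ(broken) = 2989 kJ
  Bonds formed (products):
    C-H: 3 × 403 = 1209
    C-O: 1 × 353 = 353
    O-H: 3 × 468 = 1404
    Σ(formed) = 2966 kJ
  ΔH_II = 2989 − 2966 = +23 kJ
ΔH_I − ΔH_II = −2046 kJ, so reaction I has the more negative ΔH; |ΔH_I − ΔH_II| = 2046 kJ.

Reaction I, by 2046 kJ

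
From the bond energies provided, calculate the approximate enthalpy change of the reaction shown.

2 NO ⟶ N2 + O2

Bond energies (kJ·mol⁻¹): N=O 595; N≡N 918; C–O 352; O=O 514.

ΔH ≈ −242 kJ

Bonds broken (reactants):
  N=O: 2 × 595 = 1190
  Σ(broken) = 1190 kJ
Bonds formed (products):
  N≡N: 1 × 918 = 918
  O=O: 1 × 514 = 514
  Σ(formed) = 1432 kJ
ΔH = Σ(broken) − Σ(formed) = 1190 − 1432 = −242 kJ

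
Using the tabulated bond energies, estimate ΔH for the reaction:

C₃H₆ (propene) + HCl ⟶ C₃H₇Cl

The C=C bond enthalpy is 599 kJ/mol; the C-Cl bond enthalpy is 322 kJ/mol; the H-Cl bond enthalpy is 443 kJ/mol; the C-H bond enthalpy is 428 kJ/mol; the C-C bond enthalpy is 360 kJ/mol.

ΔH ≈ −68 kJ

Bonds broken (reactants):
  C-C: 1 × 360 = 360
  C-H: 6 × 428 = 2568
  C=C: 1 × 599 = 599
  H-Cl: 1 × 443 = 443
  Σ(broken) = 3970 kJ
Bonds formed (products):
  C-C: 2 × 360 = 720
  C-Cl: 1 × 322 = 322
  C-H: 7 × 428 = 2996
  Σ(formed) = 4038 kJ
ΔH = Σ(broken) − Σ(formed) = 3970 − 4038 = −68 kJ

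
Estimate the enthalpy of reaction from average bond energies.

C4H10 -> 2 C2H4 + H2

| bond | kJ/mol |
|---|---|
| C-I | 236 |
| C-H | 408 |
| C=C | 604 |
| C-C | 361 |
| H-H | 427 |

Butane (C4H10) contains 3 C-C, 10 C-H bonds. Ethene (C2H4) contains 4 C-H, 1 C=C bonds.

ΔH ≈ +264 kJ

Bonds broken (reactants):
  C-C: 3 × 361 = 1083
  C-H: 10 × 408 = 4080
  Σ(broken) = 5163 kJ
Bonds formed (products):
  C-H: 8 × 408 = 3264
  C=C: 2 × 604 = 1208
  H-H: 1 × 427 = 427
  Σ(formed) = 4899 kJ
ΔH = Σ(broken) − Σ(formed) = 5163 − 4899 = +264 kJ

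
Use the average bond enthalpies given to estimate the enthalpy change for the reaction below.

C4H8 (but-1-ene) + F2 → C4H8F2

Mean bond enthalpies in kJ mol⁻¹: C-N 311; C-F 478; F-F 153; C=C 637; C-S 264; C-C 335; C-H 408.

ΔH ≈ −501 kJ

Bonds broken (reactants):
  C-C: 2 × 335 = 670
  C-H: 8 × 408 = 3264
  C=C: 1 × 637 = 637
  F-F: 1 × 153 = 153
  Σ(broken) = 4724 kJ
Bonds formed (products):
  C-C: 3 × 335 = 1005
  C-F: 2 × 478 = 956
  C-H: 8 × 408 = 3264
  Σ(formed) = 5225 kJ
ΔH = Σ(broken) − Σ(formed) = 4724 − 5225 = −501 kJ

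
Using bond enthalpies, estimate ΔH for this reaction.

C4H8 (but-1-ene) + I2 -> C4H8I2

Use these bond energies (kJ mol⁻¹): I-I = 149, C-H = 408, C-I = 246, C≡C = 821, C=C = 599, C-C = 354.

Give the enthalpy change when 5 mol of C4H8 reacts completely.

Bonds broken (reactants):
  C-C: 2 × 354 = 708
  C-H: 8 × 408 = 3264
  C=C: 1 × 599 = 599
  I-I: 1 × 149 = 149
  Σ(broken) = 4720 kJ
Bonds formed (products):
  C-C: 3 × 354 = 1062
  C-H: 8 × 408 = 3264
  C-I: 2 × 246 = 492
  Σ(formed) = 4818 kJ
ΔH = Σ(broken) − Σ(formed) = 4720 − 4818 = −98 kJ
For 5× the reaction as written: 5 × (−98) = −490 kJ

ΔH = −490 kJ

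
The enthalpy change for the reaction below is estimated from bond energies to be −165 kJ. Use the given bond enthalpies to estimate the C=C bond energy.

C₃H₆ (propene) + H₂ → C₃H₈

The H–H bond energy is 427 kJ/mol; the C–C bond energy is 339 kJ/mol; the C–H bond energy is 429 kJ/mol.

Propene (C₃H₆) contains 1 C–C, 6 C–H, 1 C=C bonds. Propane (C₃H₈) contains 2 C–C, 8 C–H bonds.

Let D be the C=C bond energy.
Σ(broken) = 1×339 + 6×429 + 1×D + 1×427 = 3340 + D
Σ(formed) = 2×339 + 8×429 = 4110
ΔH = Σ(broken) − Σ(formed) = (3340 + D) − (4110) = −770 + D
Setting this equal to −165 kJ gives D = 605 kJ/mol.

D(C=C) ≈ 605 kJ/mol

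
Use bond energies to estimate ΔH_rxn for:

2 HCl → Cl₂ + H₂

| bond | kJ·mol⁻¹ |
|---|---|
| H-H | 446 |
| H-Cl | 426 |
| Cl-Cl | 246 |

ΔH ≈ +160 kJ

Bonds broken (reactants):
  H-Cl: 2 × 426 = 852
  Σ(broken) = 852 kJ
Bonds formed (products):
  Cl-Cl: 1 × 246 = 246
  H-H: 1 × 446 = 446
  Σ(formed) = 692 kJ
ΔH = Σ(broken) − Σ(formed) = 852 − 692 = +160 kJ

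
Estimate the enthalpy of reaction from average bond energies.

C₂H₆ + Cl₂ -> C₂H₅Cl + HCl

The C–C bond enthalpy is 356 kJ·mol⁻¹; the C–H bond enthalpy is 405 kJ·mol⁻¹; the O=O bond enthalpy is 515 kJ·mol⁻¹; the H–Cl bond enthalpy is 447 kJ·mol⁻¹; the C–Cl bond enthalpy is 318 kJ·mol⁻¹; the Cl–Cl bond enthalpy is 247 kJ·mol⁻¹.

ΔH ≈ −113 kJ

Bonds broken (reactants):
  C–C: 1 × 356 = 356
  C–H: 6 × 405 = 2430
  Cl–Cl: 1 × 247 = 247
  Σ(broken) = 3033 kJ
Bonds formed (products):
  C–C: 1 × 356 = 356
  C–Cl: 1 × 318 = 318
  C–H: 5 × 405 = 2025
  H–Cl: 1 × 447 = 447
  Σ(formed) = 3146 kJ
ΔH = Σ(broken) − Σ(formed) = 3033 − 3146 = −113 kJ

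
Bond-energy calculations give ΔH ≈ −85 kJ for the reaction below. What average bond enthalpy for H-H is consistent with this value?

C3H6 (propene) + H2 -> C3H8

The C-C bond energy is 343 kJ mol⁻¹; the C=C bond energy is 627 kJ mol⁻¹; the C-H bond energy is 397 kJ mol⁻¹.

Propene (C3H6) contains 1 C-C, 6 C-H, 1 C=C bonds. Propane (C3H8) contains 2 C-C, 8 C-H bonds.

D(H-H) ≈ 425 kJ/mol

Let D be the H-H bond energy.
Σ(broken) = 1×343 + 6×397 + 1×627 + 1×D = 3352 + D
Σ(formed) = 2×343 + 8×397 = 3862
ΔH = Σ(broken) − Σ(formed) = (3352 + D) − (3862) = −510 + D
Setting this equal to −85 kJ gives D = 425 kJ/mol.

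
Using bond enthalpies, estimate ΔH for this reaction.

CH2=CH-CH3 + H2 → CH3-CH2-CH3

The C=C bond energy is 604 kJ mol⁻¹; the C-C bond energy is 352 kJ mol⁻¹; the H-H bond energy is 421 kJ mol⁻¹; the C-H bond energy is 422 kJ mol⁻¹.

Bonds broken (reactants):
  C-C: 1 × 352 = 352
  C-H: 6 × 422 = 2532
  C=C: 1 × 604 = 604
  H-H: 1 × 421 = 421
  Σ(broken) = 3909 kJ
Bonds formed (products):
  C-C: 2 × 352 = 704
  C-H: 8 × 422 = 3376
  Σ(formed) = 4080 kJ
ΔH = Σ(broken) − Σ(formed) = 3909 − 4080 = −171 kJ

ΔH ≈ −171 kJ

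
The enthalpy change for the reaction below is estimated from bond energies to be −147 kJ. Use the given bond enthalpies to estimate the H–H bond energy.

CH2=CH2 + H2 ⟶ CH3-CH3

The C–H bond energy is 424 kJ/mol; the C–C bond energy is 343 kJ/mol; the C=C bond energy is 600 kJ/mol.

Let D be the H–H bond energy.
Σ(broken) = 4×424 + 1×600 + 1×D = 2296 + D
Σ(formed) = 1×343 + 6×424 = 2887
ΔH = Σ(broken) − Σ(formed) = (2296 + D) − (2887) = −591 + D
Setting this equal to −147 kJ gives D = 444 kJ/mol.

D(H–H) ≈ 444 kJ/mol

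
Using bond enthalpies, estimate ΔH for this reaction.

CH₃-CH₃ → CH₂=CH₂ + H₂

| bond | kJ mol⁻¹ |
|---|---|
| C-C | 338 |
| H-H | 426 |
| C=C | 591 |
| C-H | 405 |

Bonds broken (reactants):
  C-C: 1 × 338 = 338
  C-H: 6 × 405 = 2430
  Σ(broken) = 2768 kJ
Bonds formed (products):
  C-H: 4 × 405 = 1620
  C=C: 1 × 591 = 591
  H-H: 1 × 426 = 426
  Σ(formed) = 2637 kJ
ΔH = Σ(broken) − Σ(formed) = 2768 − 2637 = +131 kJ

ΔH ≈ +131 kJ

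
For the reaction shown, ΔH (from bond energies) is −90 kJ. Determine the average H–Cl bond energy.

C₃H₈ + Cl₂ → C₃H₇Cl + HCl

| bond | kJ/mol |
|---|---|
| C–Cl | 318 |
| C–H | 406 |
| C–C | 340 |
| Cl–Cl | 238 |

D(H–Cl) ≈ 416 kJ/mol

Let D be the H–Cl bond energy.
Σ(broken) = 2×340 + 8×406 + 1×238 = 4166
Σ(formed) = 2×340 + 1×318 + 7×406 + 1×D = 3840 + D
ΔH = Σ(broken) − Σ(formed) = (4166) − (3840 + D) = +326 − D
Setting this equal to −90 kJ gives D = 416 kJ/mol.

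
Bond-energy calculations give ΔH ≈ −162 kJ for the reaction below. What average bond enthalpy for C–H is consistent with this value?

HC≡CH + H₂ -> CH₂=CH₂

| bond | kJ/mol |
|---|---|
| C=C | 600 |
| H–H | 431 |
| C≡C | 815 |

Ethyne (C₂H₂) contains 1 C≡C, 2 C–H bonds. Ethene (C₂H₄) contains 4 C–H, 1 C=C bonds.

Let D be the C–H bond energy.
Σ(broken) = 1×815 + 2×D + 1×431 = 1246 + 2D
Σ(formed) = 4×D + 1×600 = 600 + 4D
ΔH = Σ(broken) − Σ(formed) = (1246 + 2D) − (600 + 4D) = +646 − 2D
Setting this equal to −162 kJ gives 2D = 808, so D = 404 kJ/mol.

D(C–H) ≈ 404 kJ/mol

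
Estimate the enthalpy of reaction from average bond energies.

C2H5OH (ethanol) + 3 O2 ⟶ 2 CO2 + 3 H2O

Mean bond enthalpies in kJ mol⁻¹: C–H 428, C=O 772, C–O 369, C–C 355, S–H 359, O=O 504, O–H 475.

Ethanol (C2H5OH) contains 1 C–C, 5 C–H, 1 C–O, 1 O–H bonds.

Bonds broken (reactants):
  C–C: 1 × 355 = 355
  C–H: 5 × 428 = 2140
  C–O: 1 × 369 = 369
  O–H: 1 × 475 = 475
  O=O: 3 × 504 = 1512
  Σ(broken) = 4851 kJ
Bonds formed (products):
  C=O: 4 × 772 = 3088
  O–H: 6 × 475 = 2850
  Σ(formed) = 5938 kJ
ΔH = Σ(broken) − Σ(formed) = 4851 − 5938 = −1087 kJ

ΔH ≈ −1087 kJ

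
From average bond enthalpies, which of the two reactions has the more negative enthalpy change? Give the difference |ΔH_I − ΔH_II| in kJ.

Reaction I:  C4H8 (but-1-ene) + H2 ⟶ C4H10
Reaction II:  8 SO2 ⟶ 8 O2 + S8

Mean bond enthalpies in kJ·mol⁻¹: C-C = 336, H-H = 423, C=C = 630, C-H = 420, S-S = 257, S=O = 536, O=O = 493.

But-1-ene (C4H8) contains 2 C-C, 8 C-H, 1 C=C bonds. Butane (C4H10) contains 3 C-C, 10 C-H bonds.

Reaction I:
  Bonds broken (reactants):
    C-C: 2 × 336 = 672
    C-H: 8 × 420 = 3360
    C=C: 1 × 630 = 630
    H-H: 1 × 423 = 423
    Σ(broken) = 5085 kJ
  Bonds formed (products):
    C-C: 3 × 336 = 1008
    C-H: 10 × 420 = 4200
    Σ(formed) = 5208 kJ
  ΔH_I = 5085 − 5208 = −123 kJ
Reaction II:
  Bonds broken (reactants):
    S=O: 16 × 536 = 8576
    Σ(broken) = 8576 kJ
  Bonds formed (products):
    O=O: 8 × 493 = 3944
    S-S: 8 × 257 = 2056
    Σ(formed) = 6000 kJ
  ΔH_II = 8576 − 6000 = +2576 kJ
ΔH_I − ΔH_II = −2699 kJ, so reaction I has the more negative ΔH; |ΔH_I − ΔH_II| = 2699 kJ.

Reaction I, by 2699 kJ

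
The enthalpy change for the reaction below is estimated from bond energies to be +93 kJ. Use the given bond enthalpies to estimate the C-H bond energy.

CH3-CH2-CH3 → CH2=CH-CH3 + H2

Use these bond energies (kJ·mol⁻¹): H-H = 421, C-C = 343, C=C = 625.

D(C-H) ≈ 398 kJ/mol

Let D be the C-H bond energy.
Σ(broken) = 2×343 + 8×D = 686 + 8D
Σ(formed) = 1×343 + 6×D + 1×625 + 1×421 = 1389 + 6D
ΔH = Σ(broken) − Σ(formed) = (686 + 8D) − (1389 + 6D) = −703 + 2D
Setting this equal to +93 kJ gives 2D = 796, so D = 398 kJ/mol.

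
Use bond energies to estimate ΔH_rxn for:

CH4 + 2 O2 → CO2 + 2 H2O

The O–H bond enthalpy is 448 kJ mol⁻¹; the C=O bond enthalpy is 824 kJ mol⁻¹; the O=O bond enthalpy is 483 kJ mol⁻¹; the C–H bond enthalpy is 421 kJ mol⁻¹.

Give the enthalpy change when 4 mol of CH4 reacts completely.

ΔH = −3160 kJ

Bonds broken (reactants):
  C–H: 4 × 421 = 1684
  O=O: 2 × 483 = 966
  Σ(broken) = 2650 kJ
Bonds formed (products):
  C=O: 2 × 824 = 1648
  O–H: 4 × 448 = 1792
  Σ(formed) = 3440 kJ
ΔH = Σ(broken) − Σ(formed) = 2650 − 3440 = −790 kJ
For 4× the reaction as written: 4 × (−790) = −3160 kJ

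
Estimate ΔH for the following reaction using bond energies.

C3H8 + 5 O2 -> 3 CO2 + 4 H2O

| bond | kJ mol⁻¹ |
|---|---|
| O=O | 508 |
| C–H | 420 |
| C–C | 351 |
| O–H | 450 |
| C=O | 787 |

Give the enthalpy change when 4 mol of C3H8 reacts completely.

ΔH = −6880 kJ

Bonds broken (reactants):
  C–C: 2 × 351 = 702
  C–H: 8 × 420 = 3360
  O=O: 5 × 508 = 2540
  Σ(broken) = 6602 kJ
Bonds formed (products):
  C=O: 6 × 787 = 4722
  O–H: 8 × 450 = 3600
  Σ(formed) = 8322 kJ
ΔH = Σ(broken) − Σ(formed) = 6602 − 8322 = −1720 kJ
For 4× the reaction as written: 4 × (−1720) = −6880 kJ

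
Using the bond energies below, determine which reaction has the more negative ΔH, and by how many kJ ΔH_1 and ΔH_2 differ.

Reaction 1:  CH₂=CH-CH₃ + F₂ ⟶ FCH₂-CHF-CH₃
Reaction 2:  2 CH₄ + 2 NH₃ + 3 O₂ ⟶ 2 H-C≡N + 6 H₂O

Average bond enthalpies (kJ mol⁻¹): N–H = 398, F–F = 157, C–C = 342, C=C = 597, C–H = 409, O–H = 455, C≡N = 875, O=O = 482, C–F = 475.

Reaction 1:
  Bonds broken (reactants):
    C–C: 1 × 342 = 342
    C–H: 6 × 409 = 2454
    C=C: 1 × 597 = 597
    F–F: 1 × 157 = 157
    Σ(broken) = 3550 kJ
  Bonds formed (products):
    C–C: 2 × 342 = 684
    C–F: 2 × 475 = 950
    C–H: 6 × 409 = 2454
    Σ(formed) = 4088 kJ
  ΔH_1 = 3550 − 4088 = −538 kJ
Reaction 2:
  Bonds broken (reactants):
    C–H: 8 × 409 = 3272
    N–H: 6 × 398 = 2388
    O=O: 3 × 482 = 1446
    Σ(broken) = 7106 kJ
  Bonds formed (products):
    C≡N: 2 × 875 = 1750
    C–H: 2 × 409 = 818
    O–H: 12 × 455 = 5460
    Σ(formed) = 8028 kJ
  ΔH_2 = 7106 − 8028 = −922 kJ
ΔH_1 − ΔH_2 = +384 kJ, so reaction 2 has the more negative ΔH; |ΔH_1 − ΔH_2| = 384 kJ.

Reaction 2, by 384 kJ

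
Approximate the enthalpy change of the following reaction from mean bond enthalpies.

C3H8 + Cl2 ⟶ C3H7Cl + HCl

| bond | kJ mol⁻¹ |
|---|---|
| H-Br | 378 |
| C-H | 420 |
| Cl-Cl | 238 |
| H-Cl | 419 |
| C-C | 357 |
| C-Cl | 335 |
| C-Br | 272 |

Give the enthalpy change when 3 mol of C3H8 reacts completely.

ΔH = −288 kJ

Bonds broken (reactants):
  C-C: 2 × 357 = 714
  C-H: 8 × 420 = 3360
  Cl-Cl: 1 × 238 = 238
  Σ(broken) = 4312 kJ
Bonds formed (products):
  C-C: 2 × 357 = 714
  C-Cl: 1 × 335 = 335
  C-H: 7 × 420 = 2940
  H-Cl: 1 × 419 = 419
  Σ(formed) = 4408 kJ
ΔH = Σ(broken) − Σ(formed) = 4312 − 4408 = −96 kJ
For 3× the reaction as written: 3 × (−96) = −288 kJ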